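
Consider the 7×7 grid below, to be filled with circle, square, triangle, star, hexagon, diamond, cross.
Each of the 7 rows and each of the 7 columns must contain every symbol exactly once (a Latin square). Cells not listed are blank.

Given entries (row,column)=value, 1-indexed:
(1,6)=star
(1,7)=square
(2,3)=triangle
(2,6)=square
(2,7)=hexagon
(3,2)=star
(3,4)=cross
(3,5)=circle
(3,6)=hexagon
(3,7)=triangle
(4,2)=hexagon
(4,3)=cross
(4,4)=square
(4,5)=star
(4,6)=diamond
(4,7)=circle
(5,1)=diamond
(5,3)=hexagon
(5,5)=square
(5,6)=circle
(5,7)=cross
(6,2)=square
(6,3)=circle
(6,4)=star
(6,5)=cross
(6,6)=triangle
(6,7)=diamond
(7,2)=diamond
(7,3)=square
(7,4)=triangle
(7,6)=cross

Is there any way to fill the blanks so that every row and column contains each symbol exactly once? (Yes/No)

Row 5, column 4: row 5 together with column 4 already contain {circle, square, triangle, star, hexagon, diamond, cross} — every symbol — so nothing can go there. The grid has no valid completion.

No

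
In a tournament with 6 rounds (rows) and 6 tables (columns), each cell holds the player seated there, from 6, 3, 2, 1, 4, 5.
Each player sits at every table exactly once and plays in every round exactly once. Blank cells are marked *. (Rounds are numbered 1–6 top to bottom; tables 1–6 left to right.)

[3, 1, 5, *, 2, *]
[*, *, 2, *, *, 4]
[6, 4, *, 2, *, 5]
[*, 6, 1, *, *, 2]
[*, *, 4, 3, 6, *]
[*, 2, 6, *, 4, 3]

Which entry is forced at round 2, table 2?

Round 1, table 6: round 1 has {3, 2, 1, 5} and table 6 has {3, 2, 4, 5}, leaving only 6.
Round 1, table 4: round 1 has {6, 3, 2, 1, 5} and table 4 has {3, 2}, leaving only 4.
Round 3, table 3: round 3 has {6, 2, 4, 5} and table 3 has {6, 2, 1, 4, 5}, leaving only 3.
Round 3, table 5: round 3 has {6, 3, 2, 4, 5} and table 5 has {6, 2, 4}, leaving only 1.
Round 4, table 4: round 4 has {6, 2, 1} and table 4 has {3, 2, 4}, leaving only 5.
Round 4, table 1: round 4 has {6, 2, 1, 5} and table 1 has {6, 3}, leaving only 4.
Round 4, table 5: round 4 has {6, 2, 1, 4, 5} and table 5 has {6, 2, 1, 4}, leaving only 3.
Round 2, table 5: round 2 has {2, 4} and table 5 has {6, 3, 2, 1, 4}, leaving only 5.
Round 2 already has {2, 4, 5} and table 2 already has {6, 2, 1, 4}, so round 2, table 2 must be 3.

3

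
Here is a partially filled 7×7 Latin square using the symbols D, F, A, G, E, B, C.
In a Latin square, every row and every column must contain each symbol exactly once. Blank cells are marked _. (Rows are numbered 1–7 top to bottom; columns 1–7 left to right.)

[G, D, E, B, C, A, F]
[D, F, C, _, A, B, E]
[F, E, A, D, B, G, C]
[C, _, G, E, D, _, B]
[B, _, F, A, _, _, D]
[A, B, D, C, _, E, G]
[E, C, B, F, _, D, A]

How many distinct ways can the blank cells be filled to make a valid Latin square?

1

Row 2, column 4: eliminating its row and column leaves {G}.
Row 4, column 2: eliminating its row and column leaves {A}.
Row 4, column 6: eliminating its row and column leaves {F}.
Row 5, column 2: eliminating its row and column leaves {G}.
Row 5, column 5: eliminating its row and column leaves {G, E}.
Row 5, column 6: eliminating its row and column leaves {C}.
Row 6, column 5: eliminating its row and column leaves {F}.
Row 7, column 5: eliminating its row and column leaves {G}.
Only one assignment across all blanks avoids any row or column repeat, giving 1 completion.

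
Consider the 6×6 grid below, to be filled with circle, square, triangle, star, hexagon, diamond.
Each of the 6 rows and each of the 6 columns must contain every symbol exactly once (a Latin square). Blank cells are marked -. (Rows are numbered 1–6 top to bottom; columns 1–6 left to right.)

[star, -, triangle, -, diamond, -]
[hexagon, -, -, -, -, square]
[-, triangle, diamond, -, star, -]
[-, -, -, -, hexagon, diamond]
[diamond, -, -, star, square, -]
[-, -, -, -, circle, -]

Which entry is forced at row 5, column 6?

triangle

Row 2, column 5: row 2 has {square, hexagon} and column 5 has {circle, square, star, hexagon, diamond}, leaving only triangle.
Row 5, column 6 is narrowed to {circle, triangle, hexagon}.
If it were circle, then row 3, column 6 would be left with no valid symbol.
If it were hexagon, then row 3, column 6 would be left with no valid symbol.
So row 5, column 6 must be triangle.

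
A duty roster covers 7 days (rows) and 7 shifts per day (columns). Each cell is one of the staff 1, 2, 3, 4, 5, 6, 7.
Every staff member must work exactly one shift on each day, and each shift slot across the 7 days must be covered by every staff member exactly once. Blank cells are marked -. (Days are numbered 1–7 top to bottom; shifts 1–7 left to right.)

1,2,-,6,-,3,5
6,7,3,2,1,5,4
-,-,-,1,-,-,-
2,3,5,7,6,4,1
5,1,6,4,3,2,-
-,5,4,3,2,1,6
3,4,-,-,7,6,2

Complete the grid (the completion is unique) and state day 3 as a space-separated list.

Day 3, shift 2: day 3 has {1} and shift 2 has {1, 2, 3, 4, 5, 7}, leaving only 6.
Day 3, shift 6: day 3 has {1, 6} and shift 6 has {1, 2, 3, 4, 5, 6}, leaving only 7.
Day 3, shift 1: day 3 has {1, 6, 7} and shift 1 has {1, 2, 3, 5, 6}, leaving only 4.
Day 3, shift 3: day 3 has {1, 4, 6, 7} and shift 3 has {3, 4, 5, 6}, leaving only 2.
Day 3, shift 5: day 3 has {1, 2, 4, 6, 7} and shift 5 has {1, 2, 3, 6, 7}, leaving only 5.
Day 3, shift 7: day 3 has {1, 2, 4, 5, 6, 7} and shift 7 has {1, 2, 4, 5, 6}, leaving only 3.
So day 3 reads: 4 6 2 1 5 7 3.

4 6 2 1 5 7 3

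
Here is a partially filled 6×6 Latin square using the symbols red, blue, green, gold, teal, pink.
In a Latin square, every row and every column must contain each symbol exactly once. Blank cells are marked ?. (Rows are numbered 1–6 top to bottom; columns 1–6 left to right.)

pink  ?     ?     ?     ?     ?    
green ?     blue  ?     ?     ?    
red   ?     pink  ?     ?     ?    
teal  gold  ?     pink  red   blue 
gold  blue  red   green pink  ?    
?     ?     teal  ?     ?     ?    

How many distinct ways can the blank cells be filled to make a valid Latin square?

Row 1, column 2: eliminating its row and column leaves {red, green, teal}.
Row 1, column 3: eliminating its row and column leaves {green, gold}.
Row 1, column 4: eliminating its row and column leaves {red, blue, gold, teal}.
Row 1, column 5: eliminating its row and column leaves {blue, green, gold, teal}.
Row 1, column 6: eliminating its row and column leaves {red, green, gold, teal}.
Row 2, column 2: eliminating its row and column leaves {red, teal, pink}.
Row 2, column 4: eliminating its row and column leaves {red, gold, teal}.
Row 2, column 5: eliminating its row and column leaves {gold, teal}.
Row 2, column 6: eliminating its row and column leaves {red, gold, teal, pink}.
Row 3, column 2: eliminating its row and column leaves {green, teal}.
Row 3, column 4: eliminating its row and column leaves {blue, gold, teal}.
Row 3, column 5: eliminating its row and column leaves {blue, green, gold, teal}.
Row 3, column 6: eliminating its row and column leaves {green, gold, teal}.
Row 4, column 3: eliminating its row and column leaves {green}.
Row 5, column 6: eliminating its row and column leaves {teal}.
Row 6, column 1: eliminating its row and column leaves {blue}.
Row 6, column 2: eliminating its row and column leaves {red, green, pink}.
Row 6, column 4: eliminating its row and column leaves {red, blue, gold}.
Row 6, column 5: eliminating its row and column leaves {blue, green, gold}.
Row 6, column 6: eliminating its row and column leaves {red, green, gold, pink}.
Enumerating the assignments across these blanks that avoid any row or column repeat gives 10 completions.

10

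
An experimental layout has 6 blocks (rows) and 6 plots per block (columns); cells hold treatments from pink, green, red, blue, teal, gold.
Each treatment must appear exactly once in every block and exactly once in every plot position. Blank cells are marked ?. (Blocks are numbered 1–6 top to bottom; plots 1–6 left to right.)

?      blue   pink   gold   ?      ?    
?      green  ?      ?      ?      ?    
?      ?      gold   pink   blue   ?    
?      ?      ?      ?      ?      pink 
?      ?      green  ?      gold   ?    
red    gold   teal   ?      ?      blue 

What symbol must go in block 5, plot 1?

Block 6, plot 4: block 6 has {red, blue, teal, gold} and plot 4 has {pink, gold}, leaving only green.
Block 6, plot 5: block 6 has {green, red, blue, teal, gold} and plot 5 has {blue, gold}, leaving only pink.
Block 5, plot 1 is narrowed to {pink, blue, teal}.
If it were pink, propagating the remaining blanks reaches a contradiction.
If it were teal, then block 3, plot 1 would be left with no valid symbol.
So block 5, plot 1 must be blue.

blue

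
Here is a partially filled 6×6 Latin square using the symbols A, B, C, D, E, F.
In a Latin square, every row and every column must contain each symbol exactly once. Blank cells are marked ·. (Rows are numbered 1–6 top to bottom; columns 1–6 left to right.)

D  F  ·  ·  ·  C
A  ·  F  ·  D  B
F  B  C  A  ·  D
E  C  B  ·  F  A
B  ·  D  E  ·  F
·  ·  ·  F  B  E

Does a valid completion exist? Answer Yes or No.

Yes

No row or column among the givens repeats a symbol, and propagating forced cells runs into no contradiction.
One valid completion exists (for instance, D F E B A C / A E F C D B / F B C A E D / E C B D F A / B A D E C F / C D A F B E).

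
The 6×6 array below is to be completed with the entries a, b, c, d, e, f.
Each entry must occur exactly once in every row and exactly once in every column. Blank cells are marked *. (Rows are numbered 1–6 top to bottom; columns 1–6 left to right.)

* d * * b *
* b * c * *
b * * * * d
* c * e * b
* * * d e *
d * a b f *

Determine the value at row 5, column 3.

b

Row 6, column 2: row 6 has {a, b, d, f} and column 2 has {b, c, d}, leaving only e.
Row 6, column 6: row 6 has {a, b, d, e, f} and column 6 has {b, d}, leaving only c.
Row 5, column 3 is narrowed to {b, c, f}.
If it were c, propagating the remaining blanks reaches a contradiction.
If it were f, then row 3, column 3 would be left with no valid symbol.
So row 5, column 3 must be b.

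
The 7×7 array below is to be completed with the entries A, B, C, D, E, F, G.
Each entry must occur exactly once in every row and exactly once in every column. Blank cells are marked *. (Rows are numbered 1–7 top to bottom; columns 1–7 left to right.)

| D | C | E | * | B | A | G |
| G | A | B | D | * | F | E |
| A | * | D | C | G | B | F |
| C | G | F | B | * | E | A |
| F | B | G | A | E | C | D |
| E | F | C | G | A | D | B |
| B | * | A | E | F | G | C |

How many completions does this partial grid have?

Row 1, column 4: eliminating its row and column leaves {F}.
Row 2, column 5: eliminating its row and column leaves {C}.
Row 3, column 2: eliminating its row and column leaves {E}.
Row 4, column 5: eliminating its row and column leaves {D}.
Row 7, column 2: eliminating its row and column leaves {D}.
Only one assignment across all blanks avoids any row or column repeat, giving 1 completion.

1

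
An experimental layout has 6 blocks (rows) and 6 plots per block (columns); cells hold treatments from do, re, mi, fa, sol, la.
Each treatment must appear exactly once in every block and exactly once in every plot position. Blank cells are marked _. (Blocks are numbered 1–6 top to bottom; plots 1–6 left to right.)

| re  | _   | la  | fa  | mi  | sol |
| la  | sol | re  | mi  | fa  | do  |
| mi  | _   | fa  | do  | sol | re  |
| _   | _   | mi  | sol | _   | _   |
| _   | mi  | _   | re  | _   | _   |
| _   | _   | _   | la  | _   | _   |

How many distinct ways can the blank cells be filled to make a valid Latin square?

4

Block 1, plot 2: eliminating its block and plot leaves {do}.
Block 3, plot 2: eliminating its block and plot leaves {la}.
Block 4, plot 1: eliminating its block and plot leaves {do, fa}.
Block 4, plot 2: eliminating its block and plot leaves {do, re, fa, la}.
Block 4, plot 5: eliminating its block and plot leaves {do, re, la}.
Block 4, plot 6: eliminating its block and plot leaves {fa, la}.
Block 5, plot 1: eliminating its block and plot leaves {do, fa, sol}.
Block 5, plot 3: eliminating its block and plot leaves {do, sol}.
Block 5, plot 5: eliminating its block and plot leaves {do, la}.
Block 5, plot 6: eliminating its block and plot leaves {fa, la}.
Block 6, plot 1: eliminating its block and plot leaves {do, fa, sol}.
Block 6, plot 2: eliminating its block and plot leaves {do, re, fa}.
Block 6, plot 3: eliminating its block and plot leaves {do, sol}.
Block 6, plot 5: eliminating its block and plot leaves {do, re}.
Block 6, plot 6: eliminating its block and plot leaves {mi, fa}.
Enumerating the assignments across these blanks that avoid any block or plot repeat gives 4 completions.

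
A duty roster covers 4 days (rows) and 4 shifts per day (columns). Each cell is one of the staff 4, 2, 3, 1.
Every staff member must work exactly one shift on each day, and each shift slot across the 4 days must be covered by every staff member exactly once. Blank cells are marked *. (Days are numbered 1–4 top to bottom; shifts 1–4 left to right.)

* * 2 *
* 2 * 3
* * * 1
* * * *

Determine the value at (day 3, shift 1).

Day 1, shift 4: day 1 has {2} and shift 4 has {3, 1}, leaving only 4.
Day 4, shift 4: day 4 has {} and shift 4 has {4, 3, 1}, leaving only 2.
Day 3, shift 1 is narrowed to {4, 2, 3}.
If it were 4, then day 4, shift 1 would be left with no valid symbol.
If it were 3, then day 4, shift 1 would be left with no valid symbol.
So day 3, shift 1 must be 2.

2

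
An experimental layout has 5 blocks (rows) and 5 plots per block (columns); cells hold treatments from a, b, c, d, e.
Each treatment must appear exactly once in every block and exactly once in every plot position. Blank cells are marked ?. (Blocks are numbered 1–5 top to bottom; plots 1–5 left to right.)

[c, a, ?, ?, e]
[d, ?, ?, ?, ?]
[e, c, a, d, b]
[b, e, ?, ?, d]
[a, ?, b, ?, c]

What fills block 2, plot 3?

Block 1, plot 3: block 1 has {a, c, e} and plot 3 has {a, b}, leaving only d.
Block 1, plot 4: block 1 has {a, c, d, e} and plot 4 has {d}, leaving only b.
Block 2, plot 2: block 2 has {d} and plot 2 has {a, c, e}, leaving only b.
Block 2, plot 5: block 2 has {b, d} and plot 5 has {b, c, d, e}, leaving only a.
Block 4, plot 3: block 4 has {b, d, e} and plot 3 has {a, b, d}, leaving only c.
Block 2 already has {a, b, d} and plot 3 already has {a, b, c, d}, so block 2, plot 3 must be e.

e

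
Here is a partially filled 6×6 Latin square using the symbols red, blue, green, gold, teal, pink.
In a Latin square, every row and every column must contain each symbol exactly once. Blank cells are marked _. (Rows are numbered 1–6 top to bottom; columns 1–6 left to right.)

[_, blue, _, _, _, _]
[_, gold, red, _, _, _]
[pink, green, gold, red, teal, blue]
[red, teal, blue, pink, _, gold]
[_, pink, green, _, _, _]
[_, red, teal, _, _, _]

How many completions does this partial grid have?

20

Row 1, column 1: eliminating its row and column leaves {green, gold, teal}.
Row 1, column 3: eliminating its row and column leaves {pink}.
Row 1, column 4: eliminating its row and column leaves {green, gold, teal}.
Row 1, column 5: eliminating its row and column leaves {red, green, gold, pink}.
Row 1, column 6: eliminating its row and column leaves {red, green, teal, pink}.
Row 2, column 1: eliminating its row and column leaves {blue, green, teal}.
Row 2, column 4: eliminating its row and column leaves {blue, green, teal}.
Row 2, column 5: eliminating its row and column leaves {blue, green, pink}.
Row 2, column 6: eliminating its row and column leaves {green, teal, pink}.
Row 4, column 5: eliminating its row and column leaves {green}.
Row 5, column 1: eliminating its row and column leaves {blue, gold, teal}.
Row 5, column 4: eliminating its row and column leaves {blue, gold, teal}.
Row 5, column 5: eliminating its row and column leaves {red, blue, gold}.
Row 5, column 6: eliminating its row and column leaves {red, teal}.
Row 6, column 1: eliminating its row and column leaves {blue, green, gold}.
Row 6, column 4: eliminating its row and column leaves {blue, green, gold}.
Row 6, column 5: eliminating its row and column leaves {blue, green, gold, pink}.
Row 6, column 6: eliminating its row and column leaves {green, pink}.
Enumerating the assignments across these blanks that avoid any row or column repeat gives 20 completions.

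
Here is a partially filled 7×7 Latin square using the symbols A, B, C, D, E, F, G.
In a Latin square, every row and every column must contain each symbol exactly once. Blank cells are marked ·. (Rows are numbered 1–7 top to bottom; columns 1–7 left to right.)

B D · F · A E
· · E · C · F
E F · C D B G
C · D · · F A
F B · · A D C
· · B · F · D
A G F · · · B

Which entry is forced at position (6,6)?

Row 1, column 5: row 1 has {A, B, D, E, F} and column 5 has {A, C, D, F}, leaving only G.
Row 1, column 3: row 1 has {A, B, D, E, F, G} and column 3 has {B, D, E, F}, leaving only C.
Row 2, column 2: row 2 has {C, E, F} and column 2 has {B, D, F, G}, leaving only A.
Row 2, column 6: row 2 has {A, C, E, F} and column 6 has {A, B, D, F}, leaving only G.
Row 2, column 1: row 2 has {A, C, E, F, G} and column 1 has {A, B, C, E, F}, leaving only D.
Row 2, column 4: row 2 has {A, C, D, E, F, G} and column 4 has {C, F}, leaving only B.
Row 3, column 3: row 3 has {B, C, D, E, F, G} and column 3 has {B, C, D, E, F}, leaving only A.
Row 4, column 2: row 4 has {A, C, D, F} and column 2 has {A, B, D, F, G}, leaving only E.
Row 4, column 4: row 4 has {A, C, D, E, F} and column 4 has {B, C, F}, leaving only G.
Row 4, column 5: row 4 has {A, C, D, E, F, G} and column 5 has {A, C, D, F, G}, leaving only B.
Row 5, column 3: row 5 has {A, B, C, D, F} and column 3 has {A, B, C, D, E, F}, leaving only G.
Row 5, column 4: row 5 has {A, B, C, D, F, G} and column 4 has {B, C, F, G}, leaving only E.
Row 6, column 1: row 6 has {B, D, F} and column 1 has {A, B, C, D, E, F}, leaving only G.
Row 6, column 2: row 6 has {B, D, F, G} and column 2 has {A, B, D, E, F, G}, leaving only C.
Row 6 already has {B, C, D, F, G} and column 6 already has {A, B, D, F, G}, so row 6, column 6 must be E.

E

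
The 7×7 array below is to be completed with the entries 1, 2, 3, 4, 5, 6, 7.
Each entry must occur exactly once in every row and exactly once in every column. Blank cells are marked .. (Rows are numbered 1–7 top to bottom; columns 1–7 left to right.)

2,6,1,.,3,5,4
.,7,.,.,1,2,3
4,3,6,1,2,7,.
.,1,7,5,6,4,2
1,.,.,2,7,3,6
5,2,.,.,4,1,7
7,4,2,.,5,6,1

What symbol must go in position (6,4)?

6

Row 1, column 4: row 1 has {1, 2, 3, 4, 5, 6} and column 4 has {1, 2, 5}, leaving only 7.
Row 2, column 1: row 2 has {1, 2, 3, 7} and column 1 has {1, 2, 4, 5, 7}, leaving only 6.
Row 2, column 4: row 2 has {1, 2, 3, 6, 7} and column 4 has {1, 2, 5, 7}, leaving only 4.
Row 2, column 3: row 2 has {1, 2, 3, 4, 6, 7} and column 3 has {1, 2, 6, 7}, leaving only 5.
Row 3, column 7: row 3 has {1, 2, 3, 4, 6, 7} and column 7 has {1, 2, 3, 4, 6, 7}, leaving only 5.
Row 4, column 1: row 4 has {1, 2, 4, 5, 6, 7} and column 1 has {1, 2, 4, 5, 6, 7}, leaving only 3.
Row 5, column 2: row 5 has {1, 2, 3, 6, 7} and column 2 has {1, 2, 3, 4, 6, 7}, leaving only 5.
Row 5, column 3: row 5 has {1, 2, 3, 5, 6, 7} and column 3 has {1, 2, 5, 6, 7}, leaving only 4.
Row 6, column 3: row 6 has {1, 2, 4, 5, 7} and column 3 has {1, 2, 4, 5, 6, 7}, leaving only 3.
Row 6 already has {1, 2, 3, 4, 5, 7} and column 4 already has {1, 2, 4, 5, 7}, so row 6, column 4 must be 6.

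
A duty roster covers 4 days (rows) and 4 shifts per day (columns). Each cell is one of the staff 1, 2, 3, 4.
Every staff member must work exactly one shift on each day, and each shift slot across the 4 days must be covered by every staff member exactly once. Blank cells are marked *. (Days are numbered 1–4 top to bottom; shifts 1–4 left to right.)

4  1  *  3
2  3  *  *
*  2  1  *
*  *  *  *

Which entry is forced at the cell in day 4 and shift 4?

Day 1, shift 3: day 1 has {1, 3, 4} and shift 3 has {1}, leaving only 2.
Day 2, shift 3: day 2 has {2, 3} and shift 3 has {1, 2}, leaving only 4.
Day 2, shift 4: day 2 has {2, 3, 4} and shift 4 has {3}, leaving only 1.
Day 3, shift 1: day 3 has {1, 2} and shift 1 has {2, 4}, leaving only 3.
Day 3, shift 4: day 3 has {1, 2, 3} and shift 4 has {1, 3}, leaving only 4.
Day 4 already has {} and shift 4 already has {1, 3, 4}, so day 4, shift 4 must be 2.

2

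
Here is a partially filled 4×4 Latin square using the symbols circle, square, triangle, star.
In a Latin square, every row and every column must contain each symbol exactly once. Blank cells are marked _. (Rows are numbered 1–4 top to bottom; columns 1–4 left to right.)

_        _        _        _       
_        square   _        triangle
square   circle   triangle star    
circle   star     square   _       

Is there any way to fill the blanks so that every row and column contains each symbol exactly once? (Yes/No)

Row 4, column 4: row 4 together with column 4 already contain {circle, square, triangle, star} — every symbol — so nothing can go there. The grid has no valid completion.

No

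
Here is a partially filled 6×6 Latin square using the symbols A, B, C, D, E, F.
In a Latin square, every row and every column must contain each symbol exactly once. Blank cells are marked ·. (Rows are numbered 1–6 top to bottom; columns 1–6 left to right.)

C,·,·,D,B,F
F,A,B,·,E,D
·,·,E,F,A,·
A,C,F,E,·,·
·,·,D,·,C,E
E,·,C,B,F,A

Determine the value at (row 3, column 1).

D

Row 1, column 2: row 1 has {B, C, D, F} and column 2 has {A, C}, leaving only E.
Row 1, column 3: row 1 has {B, C, D, E, F} and column 3 has {B, C, D, E, F}, leaving only A.
Row 2, column 4: row 2 has {A, B, D, E, F} and column 4 has {B, D, E, F}, leaving only C.
Row 4, column 5: row 4 has {A, C, E, F} and column 5 has {A, B, C, E, F}, leaving only D.
Row 4, column 6: row 4 has {A, C, D, E, F} and column 6 has {A, D, E, F}, leaving only B.
Row 3, column 6: row 3 has {A, E, F} and column 6 has {A, B, D, E, F}, leaving only C.
Row 5, column 1: row 5 has {C, D, E} and column 1 has {A, C, E, F}, leaving only B.
Row 3 already has {A, C, E, F} and column 1 already has {A, B, C, E, F}, so row 3, column 1 must be D.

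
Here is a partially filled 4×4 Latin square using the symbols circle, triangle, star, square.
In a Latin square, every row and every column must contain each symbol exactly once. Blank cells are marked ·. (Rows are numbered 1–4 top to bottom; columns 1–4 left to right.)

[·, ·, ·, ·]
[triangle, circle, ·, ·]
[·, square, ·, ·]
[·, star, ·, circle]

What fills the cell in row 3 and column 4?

Row 1, column 2: row 1 has {} and column 2 has {circle, star, square}, leaving only triangle.
Row 4, column 1: row 4 has {circle, star} and column 1 has {triangle}, leaving only square.
Row 4, column 3: row 4 has {circle, star, square} and column 3 has {}, leaving only triangle.
Row 3, column 4 is narrowed to {triangle, star}.
If it were star, then row 2, column 4 would be left with no valid symbol.
So row 3, column 4 must be triangle.

triangle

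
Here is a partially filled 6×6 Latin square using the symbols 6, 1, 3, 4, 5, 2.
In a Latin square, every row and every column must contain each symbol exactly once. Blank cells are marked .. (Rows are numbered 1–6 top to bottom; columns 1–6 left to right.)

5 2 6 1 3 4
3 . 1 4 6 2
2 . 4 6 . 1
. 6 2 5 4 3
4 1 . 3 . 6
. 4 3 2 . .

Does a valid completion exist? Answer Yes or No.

No row or column among the givens repeats a symbol, and propagating forced cells runs into no contradiction.
One valid completion exists (for instance, 5 2 6 1 3 4 / 3 5 1 4 6 2 / 2 3 4 6 5 1 / 1 6 2 5 4 3 / 4 1 5 3 2 6 / 6 4 3 2 1 5).

Yes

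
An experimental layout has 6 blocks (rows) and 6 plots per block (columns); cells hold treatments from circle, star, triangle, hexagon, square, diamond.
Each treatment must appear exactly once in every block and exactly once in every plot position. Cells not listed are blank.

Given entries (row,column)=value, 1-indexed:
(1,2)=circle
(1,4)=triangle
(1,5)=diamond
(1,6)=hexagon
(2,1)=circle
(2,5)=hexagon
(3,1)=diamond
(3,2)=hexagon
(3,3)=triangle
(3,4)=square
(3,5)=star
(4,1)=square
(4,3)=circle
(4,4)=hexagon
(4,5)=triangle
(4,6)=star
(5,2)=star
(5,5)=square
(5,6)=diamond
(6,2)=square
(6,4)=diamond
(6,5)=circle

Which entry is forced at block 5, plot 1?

Block 1, plot 1: block 1 has {circle, triangle, hexagon, diamond} and plot 1 has {circle, square, diamond}, leaving only star.
Block 1, plot 3: block 1 has {circle, star, triangle, hexagon, diamond} and plot 3 has {circle, triangle}, leaving only square.
Block 2, plot 4: block 2 has {circle, hexagon} and plot 4 has {triangle, hexagon, square, diamond}, leaving only star.
Block 2, plot 3: block 2 has {circle, star, hexagon} and plot 3 has {circle, triangle, square}, leaving only diamond.
Block 2, plot 2: block 2 has {circle, star, hexagon, diamond} and plot 2 has {circle, star, hexagon, square}, leaving only triangle.
Block 2, plot 6: block 2 has {circle, star, triangle, hexagon, diamond} and plot 6 has {star, hexagon, diamond}, leaving only square.
Block 3, plot 6: block 3 has {star, triangle, hexagon, square, diamond} and plot 6 has {star, hexagon, square, diamond}, leaving only circle.
Block 4, plot 2: block 4 has {circle, star, triangle, hexagon, square} and plot 2 has {circle, star, triangle, hexagon, square}, leaving only diamond.
Block 5, plot 3: block 5 has {star, square, diamond} and plot 3 has {circle, triangle, square, diamond}, leaving only hexagon.
Block 5 already has {star, hexagon, square, diamond} and plot 1 already has {circle, star, square, diamond}, so block 5, plot 1 must be triangle.

triangle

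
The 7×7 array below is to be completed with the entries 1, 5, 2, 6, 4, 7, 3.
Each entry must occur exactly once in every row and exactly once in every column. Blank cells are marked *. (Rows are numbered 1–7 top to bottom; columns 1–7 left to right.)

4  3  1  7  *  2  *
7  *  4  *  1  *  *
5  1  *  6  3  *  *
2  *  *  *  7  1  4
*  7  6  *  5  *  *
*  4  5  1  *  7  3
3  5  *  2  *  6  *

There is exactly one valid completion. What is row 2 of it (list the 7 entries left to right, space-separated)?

Row 1, column 5: row 1 has {1, 2, 4, 7, 3} and column 5 has {1, 5, 7, 3}, leaving only 6.
Row 1, column 7: row 1 has {1, 2, 6, 4, 7, 3} and column 7 has {4, 3}, leaving only 5.
Row 3, column 6: row 3 has {1, 5, 6, 3} and column 6 has {1, 2, 6, 7}, leaving only 4.
Row 4, column 2: row 4 has {1, 2, 4, 7} and column 2 has {1, 5, 4, 7, 3}, leaving only 6.
Row 2, column 2: row 2 has {1, 4, 7} and column 2 has {1, 5, 6, 4, 7, 3}, leaving only 2.
Row 2, column 7: row 2 has {1, 2, 4, 7} and column 7 has {5, 4, 3}, leaving only 6.
Row 4, column 3: row 4 has {1, 2, 6, 4, 7} and column 3 has {1, 5, 6, 4}, leaving only 3.
Row 4, column 4: row 4 has {1, 2, 6, 4, 7, 3} and column 4 has {1, 2, 6, 7}, leaving only 5.
Row 2, column 4: row 2 has {1, 2, 6, 4, 7} and column 4 has {1, 5, 2, 6, 7}, leaving only 3.
Row 2, column 6: row 2 has {1, 2, 6, 4, 7, 3} and column 6 has {1, 2, 6, 4, 7}, leaving only 5.
So row 2 reads: 7 2 4 3 1 5 6.

7 2 4 3 1 5 6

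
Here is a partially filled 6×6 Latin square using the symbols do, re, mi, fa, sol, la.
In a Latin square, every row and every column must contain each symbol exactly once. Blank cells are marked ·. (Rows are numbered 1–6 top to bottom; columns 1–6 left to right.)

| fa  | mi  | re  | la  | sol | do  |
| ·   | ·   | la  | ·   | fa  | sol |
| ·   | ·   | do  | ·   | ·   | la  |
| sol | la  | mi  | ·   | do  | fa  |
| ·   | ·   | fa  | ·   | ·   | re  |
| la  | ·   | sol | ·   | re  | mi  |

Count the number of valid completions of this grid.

3

Row 2, column 1: eliminating its row and column leaves {do, re, mi}.
Row 2, column 2: eliminating its row and column leaves {do, re}.
Row 2, column 4: eliminating its row and column leaves {do, re, mi}.
Row 3, column 1: eliminating its row and column leaves {re, mi}.
Row 3, column 2: eliminating its row and column leaves {re, fa, sol}.
Row 3, column 4: eliminating its row and column leaves {re, mi, fa, sol}.
Row 3, column 5: eliminating its row and column leaves {mi}.
Row 4, column 4: eliminating its row and column leaves {re}.
Row 5, column 1: eliminating its row and column leaves {do, mi}.
Row 5, column 2: eliminating its row and column leaves {do, sol}.
Row 5, column 4: eliminating its row and column leaves {do, mi, sol}.
Row 5, column 5: eliminating its row and column leaves {mi, la}.
Row 6, column 2: eliminating its row and column leaves {do, fa}.
Row 6, column 4: eliminating its row and column leaves {do, fa}.
Enumerating the assignments across these blanks that avoid any row or column repeat gives 3 completions.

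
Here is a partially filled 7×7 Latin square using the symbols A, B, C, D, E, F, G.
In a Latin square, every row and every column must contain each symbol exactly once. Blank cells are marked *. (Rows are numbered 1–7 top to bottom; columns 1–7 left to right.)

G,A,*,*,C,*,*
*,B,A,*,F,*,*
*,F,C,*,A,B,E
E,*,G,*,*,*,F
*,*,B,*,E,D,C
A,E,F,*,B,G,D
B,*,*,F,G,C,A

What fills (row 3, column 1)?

D

Row 3 already has {A, B, C, E, F} and column 1 already has {A, B, E, G}, so row 3, column 1 must be D.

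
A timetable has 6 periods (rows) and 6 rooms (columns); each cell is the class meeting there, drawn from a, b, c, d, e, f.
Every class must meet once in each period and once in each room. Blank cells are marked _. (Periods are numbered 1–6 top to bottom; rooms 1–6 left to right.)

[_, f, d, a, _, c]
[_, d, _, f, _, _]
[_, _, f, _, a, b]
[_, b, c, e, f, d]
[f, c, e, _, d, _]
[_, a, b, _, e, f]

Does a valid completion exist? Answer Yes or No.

No period or room among the givens repeats a symbol, and propagating forced cells runs into no contradiction.
One valid completion exists (for instance, e f d a b c / b d a f c e / d e f c a b / a b c e f d / f c e b d a / c a b d e f).

Yes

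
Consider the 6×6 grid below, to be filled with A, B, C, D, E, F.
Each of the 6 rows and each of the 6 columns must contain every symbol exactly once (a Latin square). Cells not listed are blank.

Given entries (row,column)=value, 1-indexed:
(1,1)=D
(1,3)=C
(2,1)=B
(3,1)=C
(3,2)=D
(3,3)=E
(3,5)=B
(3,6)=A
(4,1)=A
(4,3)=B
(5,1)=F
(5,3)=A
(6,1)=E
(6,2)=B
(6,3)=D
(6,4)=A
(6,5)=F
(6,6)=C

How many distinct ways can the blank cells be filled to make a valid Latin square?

Row 1, column 2: eliminating its row and column leaves {A, E, F}.
Row 1, column 4: eliminating its row and column leaves {B, E, F}.
Row 1, column 5: eliminating its row and column leaves {A, E}.
Row 1, column 6: eliminating its row and column leaves {B, E, F}.
Row 2, column 2: eliminating its row and column leaves {A, C, E, F}.
Row 2, column 3: eliminating its row and column leaves {F}.
Row 2, column 4: eliminating its row and column leaves {C, D, E, F}.
Row 2, column 5: eliminating its row and column leaves {A, C, D, E}.
Row 2, column 6: eliminating its row and column leaves {D, E, F}.
Row 3, column 4: eliminating its row and column leaves {F}.
Row 4, column 2: eliminating its row and column leaves {C, E, F}.
Row 4, column 4: eliminating its row and column leaves {C, D, E, F}.
Row 4, column 5: eliminating its row and column leaves {C, D, E}.
Row 4, column 6: eliminating its row and column leaves {D, E, F}.
Row 5, column 2: eliminating its row and column leaves {C, E}.
Row 5, column 4: eliminating its row and column leaves {B, C, D, E}.
Row 5, column 5: eliminating its row and column leaves {C, D, E}.
Row 5, column 6: eliminating its row and column leaves {B, D, E}.
Enumerating the assignments across these blanks that avoid any row or column repeat gives 16 completions.

16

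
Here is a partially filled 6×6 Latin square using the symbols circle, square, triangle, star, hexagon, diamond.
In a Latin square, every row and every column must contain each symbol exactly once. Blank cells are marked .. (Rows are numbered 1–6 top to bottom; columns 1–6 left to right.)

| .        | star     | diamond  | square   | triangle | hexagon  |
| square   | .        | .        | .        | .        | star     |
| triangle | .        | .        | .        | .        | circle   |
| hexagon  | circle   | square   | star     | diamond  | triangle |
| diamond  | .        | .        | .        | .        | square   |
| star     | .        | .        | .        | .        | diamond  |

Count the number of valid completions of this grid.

Row 1, column 1: eliminating its row and column leaves {circle}.
Row 2, column 2: eliminating its row and column leaves {triangle, hexagon, diamond}.
Row 2, column 3: eliminating its row and column leaves {circle, triangle, hexagon}.
Row 2, column 4: eliminating its row and column leaves {circle, triangle, hexagon, diamond}.
Row 2, column 5: eliminating its row and column leaves {circle, hexagon}.
Row 3, column 2: eliminating its row and column leaves {square, hexagon, diamond}.
Row 3, column 3: eliminating its row and column leaves {star, hexagon}.
Row 3, column 4: eliminating its row and column leaves {hexagon, diamond}.
Row 3, column 5: eliminating its row and column leaves {square, star, hexagon}.
Row 5, column 2: eliminating its row and column leaves {triangle, hexagon}.
Row 5, column 3: eliminating its row and column leaves {circle, triangle, star, hexagon}.
Row 5, column 4: eliminating its row and column leaves {circle, triangle, hexagon}.
Row 5, column 5: eliminating its row and column leaves {circle, star, hexagon}.
Row 6, column 2: eliminating its row and column leaves {square, triangle, hexagon}.
Row 6, column 3: eliminating its row and column leaves {circle, triangle, hexagon}.
Row 6, column 4: eliminating its row and column leaves {circle, triangle, hexagon}.
Row 6, column 5: eliminating its row and column leaves {circle, square, hexagon}.
Enumerating the assignments across these blanks that avoid any row or column repeat gives 16 completions.

16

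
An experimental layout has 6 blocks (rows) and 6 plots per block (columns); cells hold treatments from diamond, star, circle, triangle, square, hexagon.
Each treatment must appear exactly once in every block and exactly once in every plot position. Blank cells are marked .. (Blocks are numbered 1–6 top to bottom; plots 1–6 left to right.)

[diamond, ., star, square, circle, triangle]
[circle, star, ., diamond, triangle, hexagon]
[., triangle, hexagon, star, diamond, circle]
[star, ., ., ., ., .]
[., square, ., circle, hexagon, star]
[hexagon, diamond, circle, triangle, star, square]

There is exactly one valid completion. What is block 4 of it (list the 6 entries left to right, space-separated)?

Block 4, plot 4: block 4 has {star} and plot 4 has {diamond, star, circle, triangle, square}, leaving only hexagon.
Block 4, plot 2: block 4 has {star, hexagon} and plot 2 has {diamond, star, triangle, square}, leaving only circle.
Block 4, plot 5: block 4 has {star, circle, hexagon} and plot 5 has {diamond, star, circle, triangle, hexagon}, leaving only square.
Block 4, plot 6: block 4 has {star, circle, square, hexagon} and plot 6 has {star, circle, triangle, square, hexagon}, leaving only diamond.
Block 4, plot 3: block 4 has {diamond, star, circle, square, hexagon} and plot 3 has {star, circle, hexagon}, leaving only triangle.
So block 4 reads: star circle triangle hexagon square diamond.

star circle triangle hexagon square diamond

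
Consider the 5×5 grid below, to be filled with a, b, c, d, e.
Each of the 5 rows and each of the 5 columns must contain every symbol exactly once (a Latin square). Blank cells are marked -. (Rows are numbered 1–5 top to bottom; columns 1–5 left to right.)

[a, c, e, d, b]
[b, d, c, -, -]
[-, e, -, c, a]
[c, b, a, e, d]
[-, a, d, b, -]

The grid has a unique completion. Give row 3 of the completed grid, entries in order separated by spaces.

Row 3, column 1: row 3 has {a, c, e} and column 1 has {a, b, c}, leaving only d.
Row 3, column 3: row 3 has {a, c, d, e} and column 3 has {a, c, d, e}, leaving only b.
So row 3 reads: d e b c a.

d e b c a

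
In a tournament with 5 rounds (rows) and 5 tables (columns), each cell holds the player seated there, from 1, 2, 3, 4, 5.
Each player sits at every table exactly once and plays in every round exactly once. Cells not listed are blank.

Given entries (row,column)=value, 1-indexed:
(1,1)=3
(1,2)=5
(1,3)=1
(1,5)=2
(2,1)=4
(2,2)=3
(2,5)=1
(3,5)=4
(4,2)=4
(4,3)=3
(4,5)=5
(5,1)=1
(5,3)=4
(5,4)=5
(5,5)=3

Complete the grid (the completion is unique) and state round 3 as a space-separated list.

5 1 2 3 4

Round 1, table 4: round 1 has {1, 2, 3, 5} and table 4 has {5}, leaving only 4.
Round 2, table 4: round 2 has {1, 3, 4} and table 4 has {4, 5}, leaving only 2.
Round 2, table 3: round 2 has {1, 2, 3, 4} and table 3 has {1, 3, 4}, leaving only 5.
Round 3, table 3: round 3 has {4} and table 3 has {1, 3, 4, 5}, leaving only 2.
Round 3, table 1: round 3 has {2, 4} and table 1 has {1, 3, 4}, leaving only 5.
Round 3, table 2: round 3 has {2, 4, 5} and table 2 has {3, 4, 5}, leaving only 1.
Round 3, table 4: round 3 has {1, 2, 4, 5} and table 4 has {2, 4, 5}, leaving only 3.
So round 3 reads: 5 1 2 3 4.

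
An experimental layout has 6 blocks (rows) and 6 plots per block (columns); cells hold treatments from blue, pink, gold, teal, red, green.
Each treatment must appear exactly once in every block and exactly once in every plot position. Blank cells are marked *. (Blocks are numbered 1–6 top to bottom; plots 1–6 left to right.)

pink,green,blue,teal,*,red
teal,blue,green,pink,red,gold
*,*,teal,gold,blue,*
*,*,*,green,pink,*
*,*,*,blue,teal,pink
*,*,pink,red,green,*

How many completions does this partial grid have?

Block 1, plot 5: eliminating its block and plot leaves {gold}.
Block 3, plot 1: eliminating its block and plot leaves {red, green}.
Block 3, plot 2: eliminating its block and plot leaves {pink, red}.
Block 3, plot 6: eliminating its block and plot leaves {green}.
Block 4, plot 1: eliminating its block and plot leaves {blue, gold, red}.
Block 4, plot 2: eliminating its block and plot leaves {gold, teal, red}.
Block 4, plot 3: eliminating its block and plot leaves {gold, red}.
Block 4, plot 6: eliminating its block and plot leaves {blue, teal}.
Block 5, plot 1: eliminating its block and plot leaves {gold, red, green}.
Block 5, plot 2: eliminating its block and plot leaves {gold, red}.
Block 5, plot 3: eliminating its block and plot leaves {gold, red}.
Block 6, plot 1: eliminating its block and plot leaves {blue, gold}.
Block 6, plot 2: eliminating its block and plot leaves {gold, teal}.
Block 6, plot 6: eliminating its block and plot leaves {blue, teal}.
Enumerating the assignments across these blanks that avoid any block or plot repeat gives 3 completions.

3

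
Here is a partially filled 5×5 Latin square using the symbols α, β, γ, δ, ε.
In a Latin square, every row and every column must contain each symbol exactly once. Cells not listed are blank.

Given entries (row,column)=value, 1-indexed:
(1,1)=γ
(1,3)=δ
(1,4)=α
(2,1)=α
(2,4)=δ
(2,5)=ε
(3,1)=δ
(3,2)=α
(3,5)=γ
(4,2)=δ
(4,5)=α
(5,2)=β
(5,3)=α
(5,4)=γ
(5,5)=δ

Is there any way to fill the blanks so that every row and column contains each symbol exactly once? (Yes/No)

No row or column among the givens repeats a symbol, and propagating forced cells runs into no contradiction.
One valid completion exists (for instance, γ ε δ α β / α γ β δ ε / δ α ε β γ / β δ γ ε α / ε β α γ δ).

Yes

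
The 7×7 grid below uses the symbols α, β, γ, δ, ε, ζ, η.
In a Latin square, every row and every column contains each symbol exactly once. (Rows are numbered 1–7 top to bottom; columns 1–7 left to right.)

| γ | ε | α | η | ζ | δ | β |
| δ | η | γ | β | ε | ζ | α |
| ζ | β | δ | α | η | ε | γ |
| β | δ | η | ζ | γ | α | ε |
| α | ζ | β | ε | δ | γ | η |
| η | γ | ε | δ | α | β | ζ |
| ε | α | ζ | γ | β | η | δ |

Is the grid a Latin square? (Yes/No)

Yes

Each row is a permutation of the 7 symbols, and so is each column.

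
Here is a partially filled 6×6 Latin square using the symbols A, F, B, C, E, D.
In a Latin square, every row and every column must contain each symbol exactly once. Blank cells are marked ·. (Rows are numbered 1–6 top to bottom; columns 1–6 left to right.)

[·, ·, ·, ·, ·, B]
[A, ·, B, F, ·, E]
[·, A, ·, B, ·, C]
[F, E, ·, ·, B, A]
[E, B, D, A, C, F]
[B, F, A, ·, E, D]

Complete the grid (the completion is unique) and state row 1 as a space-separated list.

C D F E A B

Row 2, column 5: row 2 has {A, F, B, E} and column 5 has {B, C, E}, leaving only D.
Row 2, column 2: row 2 has {A, F, B, E, D} and column 2 has {A, F, B, E}, leaving only C.
Row 1, column 2: row 1 has {B} and column 2 has {A, F, B, C, E}, leaving only D.
Row 1, column 1: row 1 has {B, D} and column 1 has {A, F, B, E}, leaving only C.
Row 1, column 4: row 1 has {B, C, D} and column 4 has {A, F, B}, leaving only E.
Row 1, column 3: row 1 has {B, C, E, D} and column 3 has {A, B, D}, leaving only F.
Row 1, column 5: row 1 has {F, B, C, E, D} and column 5 has {B, C, E, D}, leaving only A.
So row 1 reads: C D F E A B.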